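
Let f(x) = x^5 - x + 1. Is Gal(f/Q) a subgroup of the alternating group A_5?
The polynomial is irreducible of degree 5 over Q. Its discriminant is 2869, which is not a perfect square. A Galois group lies in the alternating group exactly when the discriminant is a square in Q, so the Galois group (S_5) is not contained in A_5.

No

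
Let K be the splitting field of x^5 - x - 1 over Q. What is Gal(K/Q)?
S_5 (also written S5)

The polynomial f is an irreducible quintic over Q, so G = Gal(f/Q) is a transitive subgroup of S_5: one of C_5 (5T1, order 5), D_5 (5T2, order 10), F_20 (5T3, order 20), A_5 (5T4, order 60) or S_5 (5T5, order 120). The discriminant of f is 2869, which is not a perfect square, so G is not contained in A_5. The transitive groups of degree 5 not contained in A_5 are: F_20 (5T3, order 20), S_5 (5T5, order 120). By Dedekind's theorem, for a prime p not dividing disc(f) the degrees of the irreducible factors of f mod p form the cycle type of an element of G. Factoring f modulo the first such prime p = 2, each new pattern first appears at: mod 2: f = (x^2 + x + 1)(x^3 + x^2 + 1), pattern 3+2. No other pattern occurs in this range, so the set of observed cycle types is {3+2}. Among the candidates above, the only group containing elements of all these cycle types is S_5 (5T5) — F_20 (5T3) lacks at least one of them. Hence G = S_5 (5T5), of order 120.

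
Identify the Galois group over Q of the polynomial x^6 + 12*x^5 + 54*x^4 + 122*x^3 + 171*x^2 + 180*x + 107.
The polynomial f is an irreducible sextic over Q, so G = Gal(f/Q) is one of the 16 transitive subgroups 6T1, ..., 6T16 of S_6. The discriminant of f is -11156429376, which is not a perfect square, so G is not contained in A_6. The transitive groups of degree 6 not contained in A_6 are: C_6 (6T1, order 6), S_3 (6T2, order 6), D_6 (6T3, order 12), C_3 x S_3 (6T5, order 18), A_4 x C_2 (6T6, order 24), S_4 (6T8, order 24), S_3 x S_3 (6T9, order 36), S_4 x C_2 (6T11, order 48), (S_3 x S_3) : C_2 (6T13, order 72), PGL(2,5) (6T14, order 120), S_6 (6T16, order 720). By Dedekind's theorem, for a prime p not dividing disc(f) the degrees of the irreducible factors of f mod p form the cycle type of an element of G. Factoring f modulo the 33 such primes p <= 149 (skipping 2, 3, which divide the discriminant), each new pattern first appears at: mod 5: f = (x^3 + 3x^2 + 4x + 3)(x^3 + 4x^2 + 3x + 4), pattern 3+3; mod 7: f = (x^6 + 5x^5 + 5x^4 + 3x^3 + 3x^2 + 5x + 2), pattern 6; mod 17: f = (x + 6)(x + 7)(x^2 + x + 6)(x^2 + 15x + 4), pattern 2+2+1+1; mod 19: f = (x + 1)(x + 8)(x + 14)(x + 17)(x^2 + 10x + 3), pattern 2+1+1+1+1; mod 71: f = (x^2 + 15x + 33)(x^2 + 25x + 57)(x^2 + 43x + 70), pattern 2+2+2. No other pattern occurs in this range, so the set of observed cycle types is {3+3, 6, 2+2+1+1, 2+1+1+1+1, 2+2+2}. The candidates containing elements of all these cycle types are A_4 x C_2 (6T6) of order 24, S_4 x C_2 (6T11) of order 48, (S_3 x S_3) : C_2 (6T13) of order 72, S_6 (6T16) of order 720; the others are excluded. The observed types are precisely the cycle types that occur in A_4 x C_2 (6T6) (apart from the identity). Each of the other remaining candidates has further cycle types, and by the Chebotarev density theorem the matching factorization patterns would occur for a proportion of primes equal to their share of the group: S_4 x C_2 (6T11) additionally contains elements of type 4+2, 4+1+1 (12 of its 48 elements, about 25% of primes); (S_3 x S_3) : C_2 (6T13) additionally contains elements of type 4+2, 3+2+1, 3+1+1+1 (34 of its 72 elements, about 47% of primes); S_6 (6T16) additionally contains elements of type 5+1, 4+2, 4+1+1, 3+2+1, 3+1+1+1 (484 of its 720 elements, about 67% of primes). None of the 33 primes tested shows any such pattern (for each of these groups the chance of that is below 10^-4), which rules them out. Hence G = A_4 x C_2 (6T6), of order 24.

A_4 x C_2 (order 24)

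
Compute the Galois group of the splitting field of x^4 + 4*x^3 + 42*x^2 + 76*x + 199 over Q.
C_4 (order 4)

The polynomial is an irreducible quartic over Q and its discriminant is 1088391168, which is not a perfect square, so the Galois group is not contained in A_4. The resolvent cubic y^3 - 42*y^2 - 492*y + 24472 has exactly one rational root, so the Galois group is C_4 or D_4. The quartic becomes reducible over Q(sqrt(disc)), so the group is C_4.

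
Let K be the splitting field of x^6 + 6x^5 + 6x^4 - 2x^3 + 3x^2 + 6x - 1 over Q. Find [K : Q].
The degree of the splitting field over Q equals the order of the Galois group, so first determine the group. The polynomial f is an irreducible sextic over Q, so G = Gal(f/Q) is one of the 16 transitive subgroups 6T1, ..., 6T16 of S_6. The discriminant of f is -151585344, which is not a perfect square, so G is not contained in A_6. The transitive groups of degree 6 not contained in A_6 are: C_6 (6T1, order 6), S_3 (6T2, order 6), D_6 (6T3, order 12), C_3 x S_3 (6T5, order 18), A_4 x C_2 (6T6, order 24), S_4 (6T8, order 24), S_3 x S_3 (6T9, order 36), S_4 x C_2 (6T11, order 48), (S_3 x S_3) : C_2 (6T13, order 72), PGL(2,5) (6T14, order 120), S_6 (6T16, order 720). By Dedekind's theorem, for a prime p not dividing disc(f) the degrees of the irreducible factors of f mod p form the cycle type of an element of G. Factoring f modulo the 33 such primes p <= 151 (skipping 2, 3, 19, which divide the discriminant), each new pattern first appears at: mod 5: f = (x^3 + 2x^2 + 4x + 2)(x^3 + 4x^2 + 4x + 2), pattern 3+3; mod 7: f = (x^6 + 6x^5 + 6x^4 + 5x^3 + 3x^2 + 6x + 6), pattern 6; mod 17: f = (x + 2)(x + 6)(x^2 + 5x + 8)(x^2 + 10x + 3), pattern 2+2+1+1; mod 71: f = (x^2 + 34x + 59)(x^2 + 52x + 11)(x^2 + 62x + 7), pattern 2+2+2; mod 107: f = (x + 17)(x + 29)(x + 65)(x + 93)(x^2 + 16x + 56), pattern 2+1+1+1+1. No other pattern occurs in this range, so the set of observed cycle types is {3+3, 6, 2+2+1+1, 2+2+2, 2+1+1+1+1}. The candidates containing elements of all these cycle types are A_4 x C_2 (6T6) of order 24, S_4 x C_2 (6T11) of order 48, (S_3 x S_3) : C_2 (6T13) of order 72, S_6 (6T16) of order 720; the others are excluded. The observed types are precisely the cycle types that occur in A_4 x C_2 (6T6) (apart from the identity). Each of the other remaining candidates has further cycle types, and by the Chebotarev density theorem the matching factorization patterns would occur for a proportion of primes equal to their share of the group: S_4 x C_2 (6T11) additionally contains elements of type 4+2, 4+1+1 (12 of its 48 elements, about 25% of primes); (S_3 x S_3) : C_2 (6T13) additionally contains elements of type 4+2, 3+2+1, 3+1+1+1 (34 of its 72 elements, about 47% of primes); S_6 (6T16) additionally contains elements of type 5+1, 4+2, 4+1+1, 3+2+1, 3+1+1+1 (484 of its 720 elements, about 67% of primes). None of the 33 primes tested shows any such pattern (for each of these groups the chance of that is below 10^-4), which rules them out. Hence G = A_4 x C_2 (6T6), of order 24. The Galois group A_4 x C_2 (6T6) has order 24, so the splitting field has degree 24 over Q.

24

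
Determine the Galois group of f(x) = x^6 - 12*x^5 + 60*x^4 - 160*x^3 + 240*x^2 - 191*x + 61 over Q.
The polynomial f is an irreducible sextic over Q, so G = Gal(f/Q) is one of the 16 transitive subgroups 6T1, ..., 6T16 of S_6. The discriminant of f is 49781, which is not a perfect square, so G is not contained in A_6. The transitive groups of degree 6 not contained in A_6 are: C_6 (6T1, order 6), S_3 (6T2, order 6), D_6 (6T3, order 12), C_3 x S_3 (6T5, order 18), A_4 x C_2 (6T6, order 24), S_4 (6T8, order 24), S_3 x S_3 (6T9, order 36), S_4 x C_2 (6T11, order 48), (S_3 x S_3) : C_2 (6T13, order 72), PGL(2,5) (6T14, order 120), S_6 (6T16, order 720). By Dedekind's theorem, for a prime p not dividing disc(f) the degrees of the irreducible factors of f mod p form the cycle type of an element of G. Factoring f modulo the 4 such primes p <= 7, each new pattern first appears at: mod 2: f = (x^6 + x + 1), pattern 6; mod 5: f = (x + 1)(x^5 + 2x^4 + 3x^3 + 2x^2 + 3x + 1), pattern 5+1; mod 7: f = (x^2 + x + 3)(x^4 + x^3 + 5x + 4), pattern 4+2. No other pattern occurs in this range, so the set of observed cycle types is {6, 5+1, 4+2}. Among the candidates above, the only group containing elements of all these cycle types is S_6 (6T16); every other candidate lacks at least one of them. Hence G = S_6 (6T16), of order 720.

S_6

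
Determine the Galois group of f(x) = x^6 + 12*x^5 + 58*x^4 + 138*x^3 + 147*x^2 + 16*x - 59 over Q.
6T7: S_4

The polynomial f is an irreducible sextic over Q, so G = Gal(f/Q) is one of the 16 transitive subgroups 6T1, ..., 6T16 of S_6. The discriminant of f is 95101504 = 9752^2, a perfect square, so G is contained in A_6. The transitive groups of degree 6 contained in A_6 are: A_4 (6T4, order 12), S_4 (6T7, order 24), (C_3 x C_3) : C_4 (6T10, order 36), PSL(2,5) (6T12, order 60), A_6 (6T15, order 360). By Dedekind's theorem, for a prime p not dividing disc(f) the degrees of the irreducible factors of f mod p form the cycle type of an element of G. Factoring f modulo the 79 such primes p <= 421 (skipping 2, 23, 53, which divide the discriminant), each new pattern first appears at: mod 3: f = (x^3 + x^2 + 2)(x^3 + 2x^2 + 2x + 2), pattern 3+3; mod 5: f = (x^2 + 3)(x^4 + 2x^3 + 2x + 2), pattern 4+2; mod 19: f = (x + 1)(x + 10)(x^2 + 6)(x^2 + x + 12), pattern 2+2+1+1; mod 223: f = (x + 17)(x + 41)(x + 84)(x + 155)(x + 176)(x + 208), pattern 1+1+1+1+1+1. No other pattern occurs in this range, so the set of observed cycle types is {3+3, 4+2, 2+2+1+1, 1+1+1+1+1+1}. The candidates containing elements of all these cycle types are S_4 (6T7) of order 24, (C_3 x C_3) : C_4 (6T10) of order 36, A_6 (6T15) of order 360; the others are excluded. The observed types are precisely the cycle types that occur in S_4 (6T7). Each of the other remaining candidates has further cycle types, and by the Chebotarev density theorem the matching factorization patterns would occur for a proportion of primes equal to their share of the group: (C_3 x C_3) : C_4 (6T10) additionally contains elements of type 3+1+1+1 (4 of its 36 elements, about 11% of primes); A_6 (6T15) additionally contains elements of type 5+1, 3+1+1+1 (184 of its 360 elements, about 51% of primes). None of the 79 primes tested shows any such pattern (for each of these groups the chance of that is below 10^-4), which rules them out. Hence G = S_4 (6T7), of order 24.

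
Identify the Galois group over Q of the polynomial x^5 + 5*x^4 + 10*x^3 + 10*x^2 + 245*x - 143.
The polynomial f is an irreducible quintic over Q, so G = Gal(f/Q) is a transitive subgroup of S_5: one of C_5 (5T1, order 5), D_5 (5T2, order 10), F_20 (5T3, order 20), A_5 (5T4, order 60) or S_5 (5T5, order 120). The discriminant of f is 271790899200000, which is not a perfect square, so G is not contained in A_5. The transitive groups of degree 5 not contained in A_5 are: F_20 (5T3, order 20), S_5 (5T5, order 120). By Dedekind's theorem, for a prime p not dividing disc(f) the degrees of the irreducible factors of f mod p form the cycle type of an element of G. Factoring f modulo the 18 such primes p <= 73 (skipping 2, 3, 5, which divide the discriminant), each new pattern first appears at: mod 7: f = (x + 3)(x^4 + 2x^3 + 4x^2 + 5x + 6), pattern 4+1; mod 11: f = (x)(x^2 + 7x + 9)(x^2 + 9x + 4), pattern 2+2+1; mod 19: f = (x^5 + 5x^4 + 10x^3 + 10x^2 + 17x + 9), pattern 5. No other pattern occurs in this range, so the set of observed cycle types is {4+1, 2+2+1, 5}. The candidates containing elements of all these cycle types are F_20 (5T3) of order 20, S_5 (5T5) of order 120; the others are excluded. The observed types are precisely the cycle types that occur in F_20 (5T3) (apart from the identity). Each of the other remaining candidates has further cycle types, and by the Chebotarev density theorem the matching factorization patterns would occur for a proportion of primes equal to their share of the group: S_5 (5T5) additionally contains elements of type 3+2, 3+1+1, 2+1+1+1 (50 of its 120 elements, about 42% of primes). None of the 18 primes tested shows any such pattern (for each of these groups the chance of that is below 10^-4), which rules them out. Hence G = F_20 (5T3), of order 20.

F_20 (order 20)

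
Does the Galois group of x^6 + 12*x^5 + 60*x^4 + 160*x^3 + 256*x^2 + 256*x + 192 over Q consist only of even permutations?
The polynomial is irreducible of degree 6 over Q. Its discriminant is -66039417143296, which is not a perfect square. A Galois group lies in the alternating group exactly when the discriminant is a square in Q, so the Galois group (S_4 x C_2) is not contained in A_6.

No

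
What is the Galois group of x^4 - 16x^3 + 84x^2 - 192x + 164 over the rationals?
The polynomial is an irreducible quartic over Q and its discriminant is -1048576, which is not a perfect square, so the Galois group is not contained in A_4. The resolvent cubic y^3 - 84*y^2 + 2416*y - 23744 has exactly one rational root, so the Galois group is C_4 or D_4. The quartic remains irreducible over Q(sqrt(disc)), so the group is D_4.

4T3: D_4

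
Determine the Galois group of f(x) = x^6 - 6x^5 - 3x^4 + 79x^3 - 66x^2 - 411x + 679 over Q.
The polynomial f is an irreducible sextic over Q, so G = Gal(f/Q) is one of the 16 transitive subgroups 6T1, ..., 6T16 of S_6. The discriminant of f is -152796047606667, which is not a perfect square, so G is not contained in A_6. The transitive groups of degree 6 not contained in A_6 are: C_6 (6T1, order 6), S_3 (6T2, order 6), D_6 (6T3, order 12), C_3 x S_3 (6T5, order 18), A_4 x C_2 (6T6, order 24), S_4 (6T8, order 24), S_3 x S_3 (6T9, order 36), S_4 x C_2 (6T11, order 48), (S_3 x S_3) : C_2 (6T13, order 72), PGL(2,5) (6T14, order 120), S_6 (6T16, order 720). By Dedekind's theorem, for a prime p not dividing disc(f) the degrees of the irreducible factors of f mod p form the cycle type of an element of G. Factoring f modulo the 33 such primes p <= 149 (skipping 3, 43, which divide the discriminant), each new pattern first appears at: mod 2: f = (x^6 + x^4 + x^3 + x + 1), pattern 6; mod 7: f = (x)(x + 5)(x + 6)(x^3 + 4x^2 + 1), pattern 3+1+1+1; mod 17: f = (x^2 + 11)(x^2 + 2x + 8)(x^2 + 9x + 11), pattern 2+2+2; mod 19: f = (x^3 + 16x^2 + x + 8)(x^3 + 16x^2 + 6x + 16), pattern 3+3; mod 73: f = (x + 1)(x + 22)(x + 33)(x + 36)(x + 52)(x + 69), pattern 1+1+1+1+1+1. No other pattern occurs in this range, so the set of observed cycle types is {6, 3+1+1+1, 2+2+2, 3+3, 1+1+1+1+1+1}. The candidates containing elements of all these cycle types are C_3 x S_3 (6T5) of order 18, S_3 x S_3 (6T9) of order 36, (S_3 x S_3) : C_2 (6T13) of order 72, S_6 (6T16) of order 720; the others are excluded. The observed types are precisely the cycle types that occur in C_3 x S_3 (6T5). Each of the other remaining candidates has further cycle types, and by the Chebotarev density theorem the matching factorization patterns would occur for a proportion of primes equal to their share of the group: S_3 x S_3 (6T9) additionally contains elements of type 2+2+1+1 (9 of its 36 elements, about 25% of primes); (S_3 x S_3) : C_2 (6T13) additionally contains elements of type 4+2, 3+2+1, 2+2+1+1, 2+1+1+1+1 (45 of its 72 elements, about 62% of primes); S_6 (6T16) additionally contains elements of type 5+1, 4+2, 4+1+1, 3+2+1, 2+2+1+1, 2+1+1+1+1 (504 of its 720 elements, about 70% of primes). None of the 33 primes tested shows any such pattern (for each of these groups the chance of that is below 10^-4), which rules them out. Hence G = C_3 x S_3 (6T5), of order 18.

C_3 x S_3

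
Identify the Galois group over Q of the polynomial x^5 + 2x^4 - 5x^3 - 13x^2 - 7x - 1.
The polynomial f is an irreducible quintic over Q, so G = Gal(f/Q) is a transitive subgroup of S_5: one of C_5 (5T1, order 5), D_5 (5T2, order 10), F_20 (5T3, order 20), A_5 (5T4, order 60) or S_5 (5T5, order 120). The discriminant of f is 14641 = 121^2, a perfect square, so G is contained in A_5. The transitive groups of degree 5 contained in A_5 are: C_5 (5T1, order 5), D_5 (5T2, order 10), A_5 (5T4, order 60). By Dedekind's theorem, for a prime p not dividing disc(f) the degrees of the irreducible factors of f mod p form the cycle type of an element of G. Factoring f modulo the 14 such primes p <= 47 (skipping 11, which divides the discriminant), each new pattern first appears at: mod 2: f = (x^5 + x^3 + x^2 + x + 1), pattern 5; mod 23: f = (x + 5)(x + 6)(x + 7)(x + 8)(x + 22), pattern 1+1+1+1+1. No other pattern occurs in this range, so the set of observed cycle types is {5, 1+1+1+1+1}. The candidates containing elements of all these cycle types are C_5 (5T1) of order 5, D_5 (5T2) of order 10, A_5 (5T4) of order 60; the others are excluded. The observed types are precisely the cycle types that occur in C_5 (5T1). Each of the other remaining candidates has further cycle types, and by the Chebotarev density theorem the matching factorization patterns would occur for a proportion of primes equal to their share of the group: D_5 (5T2) additionally contains elements of type 2+2+1 (5 of its 10 elements, about 50% of primes); A_5 (5T4) additionally contains elements of type 3+1+1, 2+2+1 (35 of its 60 elements, about 58% of primes). None of the 14 primes tested shows any such pattern (for each of these groups the chance of that is below 10^-4), which rules them out. Hence G = C_5 (5T1), of order 5.

C_5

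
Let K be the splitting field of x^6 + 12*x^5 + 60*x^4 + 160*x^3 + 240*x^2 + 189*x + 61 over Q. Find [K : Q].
The degree of the splitting field over Q equals the order of the Galois group, so first determine the group. The polynomial f is an irreducible sextic over Q, so G = Gal(f/Q) is one of the 16 transitive subgroups 6T1, ..., 6T16 of S_6. The discriminant of f is -9059283, which is not a perfect square, so G is not contained in A_6. The transitive groups of degree 6 not contained in A_6 are: C_6 (6T1, order 6), S_3 (6T2, order 6), D_6 (6T3, order 12), C_3 x S_3 (6T5, order 18), A_4 x C_2 (6T6, order 24), S_4 (6T8, order 24), S_3 x S_3 (6T9, order 36), S_4 x C_2 (6T11, order 48), (S_3 x S_3) : C_2 (6T13, order 72), PGL(2,5) (6T14, order 120), S_6 (6T16, order 720). By Dedekind's theorem, for a prime p not dividing disc(f) the degrees of the irreducible factors of f mod p form the cycle type of an element of G. Factoring f modulo the 28 such primes p <= 127 (skipping 3, 17, 43, which divide the discriminant), each new pattern first appears at: mod 2: f = (x^6 + x + 1), pattern 6; mod 7: f = (x + 3)(x^2 + x + 4)(x^3 + x^2 + 1), pattern 3+2+1; mod 11: f = (x^2 + 2x + 2)(x^4 + 10x^3 + 5x^2 + 9x + 3), pattern 4+2; mod 13: f = (x + 5)(x + 10)(x^2 + 3x + 5)(x^2 + 7x + 3), pattern 2+2+1+1; mod 61: f = (x)(x + 42)(x + 53)(x + 59)(x^2 + 41x + 6), pattern 2+1+1+1+1; mod 97: f = (x + 50)(x + 87)(x + 89)(x^3 + 77x^2 + 65x + 87), pattern 3+1+1+1; mod 113: f = (x^2 + 6)(x^2 + 53x + 61)(x^2 + 72x + 19), pattern 2+2+2; mod 127: f = (x^3 + 45x^2 + 20x + 104)(x^3 + 94x^2 + x + 36), pattern 3+3. No other pattern occurs in this range, so the set of observed cycle types is {6, 3+2+1, 4+2, 2+2+1+1, 2+1+1+1+1, 3+1+1+1, 2+2+2, 3+3}. The candidates containing elements of all these cycle types are (S_3 x S_3) : C_2 (6T13) of order 72, S_6 (6T16) of order 720; the others are excluded. The observed types are precisely the cycle types that occur in (S_3 x S_3) : C_2 (6T13) (apart from the identity). Each of the other remaining candidates has further cycle types, and by the Chebotarev density theorem the matching factorization patterns would occur for a proportion of primes equal to their share of the group: S_6 (6T16) additionally contains elements of type 5+1, 4+1+1 (234 of its 720 elements, about 32% of primes). None of the 28 primes tested shows any such pattern (for each of these groups the chance of that is below 10^-4), which rules them out. Hence G = (S_3 x S_3) : C_2 (6T13), of order 72. The Galois group (S_3 x S_3) : C_2 (6T13) has order 72, so the splitting field has degree 72 over Q.

72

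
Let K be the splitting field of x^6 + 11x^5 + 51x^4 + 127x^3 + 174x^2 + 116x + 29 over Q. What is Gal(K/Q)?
The polynomial f is an irreducible sextic over Q, so G = Gal(f/Q) is one of the 16 transitive subgroups 6T1, ..., 6T16 of S_6. The discriminant of f is 525625 = 725^2, a perfect square, so G is contained in A_6. The transitive groups of degree 6 contained in A_6 are: A_4 (6T4, order 12), S_4 (6T7, order 24), (C_3 x C_3) : C_4 (6T10, order 36), PSL(2,5) (6T12, order 60), A_6 (6T15, order 360). By Dedekind's theorem, for a prime p not dividing disc(f) the degrees of the irreducible factors of f mod p form the cycle type of an element of G. Factoring f modulo the 19 such primes p <= 73 (skipping 5, 29, which divide the discriminant), each new pattern first appears at: mod 2: f = (x^2 + x + 1)(x^4 + x + 1), pattern 4+2; mod 11: f = (x^3 + 2x^2 + 4x + 2)(x^3 + 9x^2 + 7x + 9), pattern 3+3; mod 19: f = (x + 9)(x + 10)(x^2 + 1)(x^2 + 11x + 17), pattern 2+2+1+1; mod 61: f = (x + 21)(x + 28)(x + 35)(x^3 + 49x^2 + 37x + 49), pattern 3+1+1+1. No other pattern occurs in this range, so the set of observed cycle types is {4+2, 3+3, 2+2+1+1, 3+1+1+1}. The candidates containing elements of all these cycle types are (C_3 x C_3) : C_4 (6T10) of order 36, A_6 (6T15) of order 360; the others are excluded. The observed types are precisely the cycle types that occur in (C_3 x C_3) : C_4 (6T10) (apart from the identity). Each of the other remaining candidates has further cycle types, and by the Chebotarev density theorem the matching factorization patterns would occur for a proportion of primes equal to their share of the group: A_6 (6T15) additionally contains elements of type 5+1 (144 of its 360 elements, about 40% of primes). None of the 19 primes tested shows any such pattern (for each of these groups the chance of that is below 10^-4), which rules them out. Hence G = (C_3 x C_3) : C_4 (6T10), of order 36.

6T10: (C_3 x C_3) : C_4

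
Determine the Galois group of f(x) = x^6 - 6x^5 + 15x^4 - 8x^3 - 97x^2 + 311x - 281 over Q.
The polynomial f is an irreducible sextic over Q, so G = Gal(f/Q) is one of the 16 transitive subgroups 6T1, ..., 6T16 of S_6. The discriminant of f is 60811095694181, which is not a perfect square, so G is not contained in A_6. The transitive groups of degree 6 not contained in A_6 are: C_6 (6T1, order 6), S_3 (6T2, order 6), D_6 (6T3, order 12), C_3 x S_3 (6T5, order 18), A_4 x C_2 (6T6, order 24), S_4 (6T8, order 24), S_3 x S_3 (6T9, order 36), S_4 x C_2 (6T11, order 48), (S_3 x S_3) : C_2 (6T13, order 72), PGL(2,5) (6T14, order 120), S_6 (6T16, order 720). By Dedekind's theorem, for a prime p not dividing disc(f) the degrees of the irreducible factors of f mod p form the cycle type of an element of G. Factoring f modulo the 6 such primes p <= 17 (skipping 7, which divides the discriminant), each new pattern first appears at: mod 2: f = (x^6 + x^4 + x^2 + x + 1), pattern 6; mod 5: f = (x + 4)(x^5 + 2x^2 + 1), pattern 5+1; mod 17: f = (x + 2)(x^2 + 4x + 1)(x^3 + 5x^2 + 10x + 4), pattern 3+2+1. No other pattern occurs in this range, so the set of observed cycle types is {6, 5+1, 3+2+1}. Among the candidates above, the only group containing elements of all these cycle types is S_6 (6T16); every other candidate lacks at least one of them. Hence G = S_6 (6T16), of order 720.

S_6 (also written S6)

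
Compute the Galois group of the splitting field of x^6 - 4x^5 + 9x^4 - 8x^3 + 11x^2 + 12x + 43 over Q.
C_6, the cyclic group of order 6

The polynomial f is an irreducible sextic over Q, so G = Gal(f/Q) is one of the 16 transitive subgroups 6T1, ..., 6T16 of S_6. The discriminant of f is -18046378835968, which is not a perfect square, so G is not contained in A_6. The transitive groups of degree 6 not contained in A_6 are: C_6 (6T1, order 6), S_3 (6T2, order 6), D_6 (6T3, order 12), C_3 x S_3 (6T5, order 18), A_4 x C_2 (6T6, order 24), S_4 (6T8, order 24), S_3 x S_3 (6T9, order 36), S_4 x C_2 (6T11, order 48), (S_3 x S_3) : C_2 (6T13, order 72), PGL(2,5) (6T14, order 120), S_6 (6T16, order 720). By Dedekind's theorem, for a prime p not dividing disc(f) the degrees of the irreducible factors of f mod p form the cycle type of an element of G. Factoring f modulo the 37 such primes p <= 167 (skipping 2, 7, which divide the discriminant), each new pattern first appears at: mod 3: f = (x^6 + 2x^5 + x^3 + 2x^2 + 1), pattern 6; mod 11: f = (x^3 + 10x + 3)(x^3 + 7x^2 + 10x + 7), pattern 3+3; mod 13: f = (x^2 + 4x + 12)(x^2 + 8x + 8)(x^2 + 10x + 6), pattern 2+2+2; mod 29: f = (x + 7)(x + 9)(x + 11)(x + 14)(x + 17)(x + 25), pattern 1+1+1+1+1+1. No other pattern occurs in this range, so the set of observed cycle types is {6, 3+3, 2+2+2, 1+1+1+1+1+1}. The candidates containing elements of all these cycle types are C_6 (6T1) of order 6, D_6 (6T3) of order 12, C_3 x S_3 (6T5) of order 18, A_4 x C_2 (6T6) of order 24, S_3 x S_3 (6T9) of order 36, S_4 x C_2 (6T11) of order 48, (S_3 x S_3) : C_2 (6T13) of order 72, PGL(2,5) (6T14) of order 120, S_6 (6T16) of order 720; the others are excluded. The observed types are precisely the cycle types that occur in C_6 (6T1). Each of the other remaining candidates has further cycle types, and by the Chebotarev density theorem the matching factorization patterns would occur for a proportion of primes equal to their share of the group: D_6 (6T3) additionally contains elements of type 2+2+1+1 (3 of its 12 elements, about 25% of primes); C_3 x S_3 (6T5) additionally contains elements of type 3+1+1+1 (4 of its 18 elements, about 22% of primes); A_4 x C_2 (6T6) additionally contains elements of type 2+2+1+1, 2+1+1+1+1 (6 of its 24 elements, about 25% of primes); S_3 x S_3 (6T9) additionally contains elements of type 3+1+1+1, 2+2+1+1 (13 of its 36 elements, about 36% of primes); S_4 x C_2 (6T11) additionally contains elements of type 4+2, 4+1+1, 2+2+1+1, 2+1+1+1+1 (24 of its 48 elements, about 50% of primes); (S_3 x S_3) : C_2 (6T13) additionally contains elements of type 4+2, 3+2+1, 3+1+1+1, 2+2+1+1, 2+1+1+1+1 (49 of its 72 elements, about 68% of primes); PGL(2,5) (6T14) additionally contains elements of type 5+1, 4+1+1, 2+2+1+1 (69 of its 120 elements, about 58% of primes); S_6 (6T16) additionally contains elements of type 5+1, 4+2, 4+1+1, 3+2+1, 3+1+1+1, 2+2+1+1, 2+1+1+1+1 (544 of its 720 elements, about 76% of primes). None of the 37 primes tested shows any such pattern (for each of these groups the chance of that is below 10^-4), which rules them out. Hence G = C_6 (6T1), of order 6.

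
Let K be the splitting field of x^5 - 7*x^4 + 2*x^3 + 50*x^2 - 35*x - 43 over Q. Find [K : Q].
The degree of the splitting field over Q equals the order of the Galois group, so first determine the group. The polynomial f is an irreducible quintic over Q, so G = Gal(f/Q) is a transitive subgroup of S_5: one of C_5 (5T1, order 5), D_5 (5T2, order 10), F_20 (5T3, order 20), A_5 (5T4, order 60) or S_5 (5T5, order 120). The discriminant of f is 15352201216 = 123904^2, a perfect square, so G is contained in A_5. The transitive groups of degree 5 contained in A_5 are: C_5 (5T1, order 5), D_5 (5T2, order 10), A_5 (5T4, order 60). By Dedekind's theorem, for a prime p not dividing disc(f) the degrees of the irreducible factors of f mod p form the cycle type of an element of G. Factoring f modulo the 14 such primes p <= 53 (skipping 2, 11, which divide the discriminant), each new pattern first appears at: mod 3: f = (x^5 + 2x^4 + 2x^3 + 2x^2 + x + 2), pattern 5; mod 23: f = (x + 4)(x + 7)(x + 11)(x + 19)(x + 21), pattern 1+1+1+1+1. No other pattern occurs in this range, so the set of observed cycle types is {5, 1+1+1+1+1}. The candidates containing elements of all these cycle types are C_5 (5T1) of order 5, D_5 (5T2) of order 10, A_5 (5T4) of order 60; the others are excluded. The observed types are precisely the cycle types that occur in C_5 (5T1). Each of the other remaining candidates has further cycle types, and by the Chebotarev density theorem the matching factorization patterns would occur for a proportion of primes equal to their share of the group: D_5 (5T2) additionally contains elements of type 2+2+1 (5 of its 10 elements, about 50% of primes); A_5 (5T4) additionally contains elements of type 3+1+1, 2+2+1 (35 of its 60 elements, about 58% of primes). None of the 14 primes tested shows any such pattern (for each of these groups the chance of that is below 10^-4), which rules them out. Hence G = C_5 (5T1), of order 5. The Galois group C_5 (5T1) has order 5, so the splitting field has degree 5 over Q.

5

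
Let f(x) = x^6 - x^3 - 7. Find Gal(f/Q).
The polynomial f is an irreducible sextic over Q, so G = Gal(f/Q) is one of the 16 transitive subgroups 6T1, ..., 6T16 of S_6. The discriminant of f is 871199469, which is not a perfect square, so G is not contained in A_6. The transitive groups of degree 6 not contained in A_6 are: C_6 (6T1, order 6), S_3 (6T2, order 6), D_6 (6T3, order 12), C_3 x S_3 (6T5, order 18), A_4 x C_2 (6T6, order 24), S_4 (6T8, order 24), S_3 x S_3 (6T9, order 36), S_4 x C_2 (6T11, order 48), (S_3 x S_3) : C_2 (6T13, order 72), PGL(2,5) (6T14, order 120), S_6 (6T16, order 720). By Dedekind's theorem, for a prime p not dividing disc(f) the degrees of the irreducible factors of f mod p form the cycle type of an element of G. Factoring f modulo the 16 such primes p <= 67 (skipping 3, 7, 29, which divide the discriminant), each new pattern first appears at: mod 2: f = (x^6 + x^3 + 1), pattern 6; mod 5: f = (x + 1)(x + 2)(x^2 + 3x + 4)(x^2 + 4x + 1), pattern 2+2+1+1; mod 13: f = (x + 2)(x + 5)(x + 6)(x^3 + 4), pattern 3+1+1+1; mod 19: f = (x^2 + 10x + 15)(x^2 + 13x + 13)(x^2 + 15x + 10), pattern 2+2+2; mod 67: f = (x^3 + 18)(x^3 + 48), pattern 3+3. No other pattern occurs in this range, so the set of observed cycle types is {6, 2+2+1+1, 3+1+1+1, 2+2+2, 3+3}. The candidates containing elements of all these cycle types are S_3 x S_3 (6T9) of order 36, (S_3 x S_3) : C_2 (6T13) of order 72, S_6 (6T16) of order 720; the others are excluded. The observed types are precisely the cycle types that occur in S_3 x S_3 (6T9) (apart from the identity). Each of the other remaining candidates has further cycle types, and by the Chebotarev density theorem the matching factorization patterns would occur for a proportion of primes equal to their share of the group: (S_3 x S_3) : C_2 (6T13) additionally contains elements of type 4+2, 3+2+1, 2+1+1+1+1 (36 of its 72 elements, about 50% of primes); S_6 (6T16) additionally contains elements of type 5+1, 4+2, 4+1+1, 3+2+1, 2+1+1+1+1 (459 of its 720 elements, about 64% of primes). None of the 16 primes tested shows any such pattern (for each of these groups the chance of that is below 10^-4), which rules them out. Hence G = S_3 x S_3 (6T9), of order 36.

6T9: S_3 x S_3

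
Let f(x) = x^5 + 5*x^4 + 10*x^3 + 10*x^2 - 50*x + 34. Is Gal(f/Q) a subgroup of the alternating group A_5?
The polynomial is irreducible of degree 5 over Q. Its discriminant is 58564000000 = 242000^2, a perfect square. A Galois group lies in the alternating group exactly when the discriminant is a square in Q, so the Galois group (A_5) is contained in A_5.

Yes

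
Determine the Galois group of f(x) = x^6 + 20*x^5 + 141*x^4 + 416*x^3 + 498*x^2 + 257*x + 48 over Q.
The polynomial f is an irreducible sextic over Q, so G = Gal(f/Q) is one of the 16 transitive subgroups 6T1, ..., 6T16 of S_6. The discriminant of f is 30991489 = 5567^2, a perfect square, so G is contained in A_6. The transitive groups of degree 6 contained in A_6 are: A_4 (6T4, order 12), S_4 (6T7, order 24), (C_3 x C_3) : C_4 (6T10, order 36), PSL(2,5) (6T12, order 60), A_6 (6T15, order 360). By Dedekind's theorem, for a prime p not dividing disc(f) the degrees of the irreducible factors of f mod p form the cycle type of an element of G. Factoring f modulo the 21 such primes p <= 79 (skipping 19, which divides the discriminant), each new pattern first appears at: mod 2: f = (x)(x^5 + x^3 + 1), pattern 5+1; mod 7: f = (x^3 + x^2 + 3x + 5)(x^3 + 5x^2 + 4), pattern 3+3; mod 61: f = (x + 2)(x + 3)(x^2 + 36x + 13)(x^2 + 40x + 10), pattern 2+2+1+1. No other pattern occurs in this range, so the set of observed cycle types is {5+1, 3+3, 2+2+1+1}. The candidates containing elements of all these cycle types are PSL(2,5) (6T12) of order 60, A_6 (6T15) of order 360; the others are excluded. The observed types are precisely the cycle types that occur in PSL(2,5) (6T12) (apart from the identity). Each of the other remaining candidates has further cycle types, and by the Chebotarev density theorem the matching factorization patterns would occur for a proportion of primes equal to their share of the group: A_6 (6T15) additionally contains elements of type 4+2, 3+1+1+1 (130 of its 360 elements, about 36% of primes). None of the 21 primes tested shows any such pattern (for each of these groups the chance of that is below 10^-4), which rules them out. Hence G = PSL(2,5) (6T12), of order 60.

PSL(2,5) (order 60)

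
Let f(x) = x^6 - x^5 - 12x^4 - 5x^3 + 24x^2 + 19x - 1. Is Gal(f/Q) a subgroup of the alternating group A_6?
No

The polynomial is irreducible of degree 6 over Q. Its discriminant is 324179200, which is not a perfect square. A Galois group lies in the alternating group exactly when the discriminant is a square in Q, so the Galois group (S_3) is not contained in A_6.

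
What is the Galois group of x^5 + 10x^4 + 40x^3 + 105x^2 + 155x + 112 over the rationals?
F_20

The polynomial f is an irreducible quintic over Q, so G = Gal(f/Q) is a transitive subgroup of S_5: one of C_5 (5T1, order 5), D_5 (5T2, order 10), F_20 (5T3, order 20), A_5 (5T4, order 60) or S_5 (5T5, order 120). The discriminant of f is 12189453125, which is not a perfect square, so G is not contained in A_5. The transitive groups of degree 5 not contained in A_5 are: F_20 (5T3, order 20), S_5 (5T5, order 120). By Dedekind's theorem, for a prime p not dividing disc(f) the degrees of the irreducible factors of f mod p form the cycle type of an element of G. Factoring f modulo the 18 such primes p <= 67 (skipping 5, which divides the discriminant), each new pattern first appears at: mod 2: f = (x)(x^4 + x + 1), pattern 4+1; mod 11: f = (x^5 + 10x^4 + 7x^3 + 6x^2 + x + 2), pattern 5; mod 19: f = (x + 6)(x^2 + 7)(x^2 + 4x + 9), pattern 2+2+1; mod 31: f = (x + 1)(x + 8)(x + 10)(x + 26)(x + 27), pattern 1+1+1+1+1. No other pattern occurs in this range, so the set of observed cycle types is {4+1, 5, 2+2+1, 1+1+1+1+1}. The candidates containing elements of all these cycle types are F_20 (5T3) of order 20, S_5 (5T5) of order 120; the others are excluded. The observed types are precisely the cycle types that occur in F_20 (5T3). Each of the other remaining candidates has further cycle types, and by the Chebotarev density theorem the matching factorization patterns would occur for a proportion of primes equal to their share of the group: S_5 (5T5) additionally contains elements of type 3+2, 3+1+1, 2+1+1+1 (50 of its 120 elements, about 42% of primes). None of the 18 primes tested shows any such pattern (for each of these groups the chance of that is below 10^-4), which rules them out. Hence G = F_20 (5T3), of order 20.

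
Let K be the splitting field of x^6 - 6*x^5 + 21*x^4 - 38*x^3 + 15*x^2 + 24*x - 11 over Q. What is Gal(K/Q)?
The polynomial f is an irreducible sextic over Q, so G = Gal(f/Q) is one of the 16 transitive subgroups 6T1, ..., 6T16 of S_6. The discriminant of f is 14154124032, which is not a perfect square, so G is not contained in A_6. The transitive groups of degree 6 not contained in A_6 are: C_6 (6T1, order 6), S_3 (6T2, order 6), D_6 (6T3, order 12), C_3 x S_3 (6T5, order 18), A_4 x C_2 (6T6, order 24), S_4 (6T8, order 24), S_3 x S_3 (6T9, order 36), S_4 x C_2 (6T11, order 48), (S_3 x S_3) : C_2 (6T13, order 72), PGL(2,5) (6T14, order 120), S_6 (6T16, order 720). By Dedekind's theorem, for a prime p not dividing disc(f) the degrees of the irreducible factors of f mod p form the cycle type of an element of G. Factoring f modulo the 22 such primes p <= 97 (skipping 2, 3, 53, which divide the discriminant), each new pattern first appears at: mod 5: f = (x^6 + 4x^5 + x^4 + 2x^3 + 4x + 4), pattern 6; mod 11: f = (x)(x + 7)(x^2 + x + 6)(x^2 + 8x + 10), pattern 2+2+1+1; mod 13: f = (x + 2)(x + 3)(x + 5)(x^3 + 10x^2 + 7x + 7), pattern 3+1+1+1; mod 31: f = (x^2 + 4x + 9)(x^2 + 22x + 25)(x^2 + 30x + 18), pattern 2+2+2; mod 97: f = (x^3 + 94x^2 + 36x + 76)(x^3 + 94x^2 + 73x + 19), pattern 3+3. No other pattern occurs in this range, so the set of observed cycle types is {6, 2+2+1+1, 3+1+1+1, 2+2+2, 3+3}. The candidates containing elements of all these cycle types are S_3 x S_3 (6T9) of order 36, (S_3 x S_3) : C_2 (6T13) of order 72, S_6 (6T16) of order 720; the others are excluded. The observed types are precisely the cycle types that occur in S_3 x S_3 (6T9) (apart from the identity). Each of the other remaining candidates has further cycle types, and by the Chebotarev density theorem the matching factorization patterns would occur for a proportion of primes equal to their share of the group: (S_3 x S_3) : C_2 (6T13) additionally contains elements of type 4+2, 3+2+1, 2+1+1+1+1 (36 of its 72 elements, about 50% of primes); S_6 (6T16) additionally contains elements of type 5+1, 4+2, 4+1+1, 3+2+1, 2+1+1+1+1 (459 of its 720 elements, about 64% of primes). None of the 22 primes tested shows any such pattern (for each of these groups the chance of that is below 10^-4), which rules them out. Hence G = S_3 x S_3 (6T9), of order 36.

S_3 x S_3, the direct product S_3 x S_3 in its degree-6 action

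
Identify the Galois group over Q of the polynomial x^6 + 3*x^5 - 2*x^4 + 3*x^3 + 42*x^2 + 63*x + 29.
The polynomial f is an irreducible sextic over Q, so G = Gal(f/Q) is one of the 16 transitive subgroups 6T1, ..., 6T16 of S_6. The discriminant of f is 54786284800, which is not a perfect square, so G is not contained in A_6. The transitive groups of degree 6 not contained in A_6 are: C_6 (6T1, order 6), S_3 (6T2, order 6), D_6 (6T3, order 12), C_3 x S_3 (6T5, order 18), A_4 x C_2 (6T6, order 24), S_4 (6T8, order 24), S_3 x S_3 (6T9, order 36), S_4 x C_2 (6T11, order 48), (S_3 x S_3) : C_2 (6T13, order 72), PGL(2,5) (6T14, order 120), S_6 (6T16, order 720). By Dedekind's theorem, for a prime p not dividing disc(f) the degrees of the irreducible factors of f mod p form the cycle type of an element of G. Factoring f modulo the 22 such primes p <= 101 (skipping 2, 5, 13, 37, which divide the discriminant), each new pattern first appears at: mod 3: f = (x^3 + x^2 + x + 2)(x^3 + 2x^2 + x + 1), pattern 3+3; mod 17: f = (x + 2)(x + 5)(x^4 + 13x^3 + 16x^2 + 16x + 8), pattern 4+1+1; mod 31: f = (x^2 + 9)(x^2 + 9x + 15)(x^2 + 25x + 28), pattern 2+2+2; mod 67: f = (x + 17)(x + 26)(x^2 + 37x + 57)(x^2 + 57x + 48), pattern 2+2+1+1. No other pattern occurs in this range, so the set of observed cycle types is {3+3, 4+1+1, 2+2+2, 2+2+1+1}. The candidates containing elements of all these cycle types are S_4 (6T8) of order 24, S_4 x C_2 (6T11) of order 48, PGL(2,5) (6T14) of order 120, S_6 (6T16) of order 720; the others are excluded. The observed types are precisely the cycle types that occur in S_4 (6T8) (apart from the identity). Each of the other remaining candidates has further cycle types, and by the Chebotarev density theorem the matching factorization patterns would occur for a proportion of primes equal to their share of the group: S_4 x C_2 (6T11) additionally contains elements of type 6, 4+2, 2+1+1+1+1 (17 of its 48 elements, about 35% of primes); PGL(2,5) (6T14) additionally contains elements of type 6, 5+1 (44 of its 120 elements, about 37% of primes); S_6 (6T16) additionally contains elements of type 6, 5+1, 4+2, 3+2+1, 3+1+1+1, 2+1+1+1+1 (529 of its 720 elements, about 73% of primes). None of the 22 primes tested shows any such pattern (for each of these groups the chance of that is below 10^-4), which rules them out. Hence G = S_4 (6T8), of order 24.

S_4 (also written S4-)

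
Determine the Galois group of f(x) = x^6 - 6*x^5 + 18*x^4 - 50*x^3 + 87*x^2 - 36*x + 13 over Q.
PGL(2,5)

The polynomial f is an irreducible sextic over Q, so G = Gal(f/Q) is one of the 16 transitive subgroups 6T1, ..., 6T16 of S_6. The discriminant of f is -28010528989632, which is not a perfect square, so G is not contained in A_6. The transitive groups of degree 6 not contained in A_6 are: C_6 (6T1, order 6), S_3 (6T2, order 6), D_6 (6T3, order 12), C_3 x S_3 (6T5, order 18), A_4 x C_2 (6T6, order 24), S_4 (6T8, order 24), S_3 x S_3 (6T9, order 36), S_4 x C_2 (6T11, order 48), (S_3 x S_3) : C_2 (6T13, order 72), PGL(2,5) (6T14, order 120), S_6 (6T16, order 720). By Dedekind's theorem, for a prime p not dividing disc(f) the degrees of the irreducible factors of f mod p form the cycle type of an element of G. Factoring f modulo the 21 such primes p <= 89 (skipping 2, 3, 7, which divide the discriminant), each new pattern first appears at: mod 5: f = (x^6 + 4x^5 + 3x^4 + 2x^2 + 4x + 3), pattern 6; mod 11: f = (x + 6)(x^5 + 10x^4 + 2x^3 + 4x^2 + 8x + 4), pattern 5+1; mod 13: f = (x)(x + 7)(x^4 + 5x^2 + 6x + 6), pattern 4+1+1; mod 23: f = (x + 6)(x + 19)(x^2 + 16x + 19)(x^2 + 22x + 9), pattern 2+2+1+1; mod 43: f = (x^3 + 40x^2 + 3x + 11)(x^3 + 40x^2 + 6x + 9), pattern 3+3; mod 61: f = (x^2 + 11x + 5)(x^2 + 13x + 6)(x^2 + 31x + 35), pattern 2+2+2. No other pattern occurs in this range, so the set of observed cycle types is {6, 5+1, 4+1+1, 2+2+1+1, 3+3, 2+2+2}. The candidates containing elements of all these cycle types are PGL(2,5) (6T14) of order 120, S_6 (6T16) of order 720; the others are excluded. The observed types are precisely the cycle types that occur in PGL(2,5) (6T14) (apart from the identity). Each of the other remaining candidates has further cycle types, and by the Chebotarev density theorem the matching factorization patterns would occur for a proportion of primes equal to their share of the group: S_6 (6T16) additionally contains elements of type 4+2, 3+2+1, 3+1+1+1, 2+1+1+1+1 (265 of its 720 elements, about 37% of primes). None of the 21 primes tested shows any such pattern (for each of these groups the chance of that is below 10^-4), which rules them out. Hence G = PGL(2,5) (6T14), of order 120.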